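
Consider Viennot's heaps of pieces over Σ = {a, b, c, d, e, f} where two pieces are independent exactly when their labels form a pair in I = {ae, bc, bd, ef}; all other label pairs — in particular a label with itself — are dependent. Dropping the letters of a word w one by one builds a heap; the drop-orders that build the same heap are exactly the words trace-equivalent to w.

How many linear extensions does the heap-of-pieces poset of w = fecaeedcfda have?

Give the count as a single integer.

6

#0=f has no predecessor
#1=e has no predecessor
#2=c depends on [0:f, 1:e]
#3=a depends on [2:c]
#4=e depends on [2:c]
#5=e depends on [4:e]
#6=d depends on [3:a, 5:e]
#7=c depends on [6:d]
#8=f depends on [7:c]
#9=d depends on [8:f]
#10=a depends on [9:d]
sources: [0:f, 1:e]
N(rest) = Σ N(rest − s) over sources s of rest; N(one piece) = 1:
  size 1 → [10]=1
  size 2 → [9,10]=1
  size 3 → [8,9,10]=1
  size 4 → [7,8,9,10]=1
  size 5 → [6,7,8,9,10]=1
  size 6 → [3,6,7,8,9,10]=1  [5,6,7,8,9,10]=1
  size 7 → [3,5,6,7,8,9,10]=2  [4,5,6,7,8,9,10]=1
  size 8 → [3,4,5,6,7,8,9,10]=3
  size 9 → [2,3,4,5,6,7,8,9,10]=3
  first=0(f) contributes 3
  first=1(e) contributes 3
|[w]| = 6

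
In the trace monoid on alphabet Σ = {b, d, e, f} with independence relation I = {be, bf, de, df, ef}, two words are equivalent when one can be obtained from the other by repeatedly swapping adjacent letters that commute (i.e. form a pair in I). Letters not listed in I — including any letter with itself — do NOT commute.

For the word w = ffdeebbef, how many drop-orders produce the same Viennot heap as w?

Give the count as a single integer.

0(f) covers ∅
1(f) covers 0:f
2(d) covers ∅
3(e) covers ∅
4(e) covers 3:e
5(b) covers 2:d
6(b) covers 5:b
7(e) covers 4:e
8(f) covers 1:f
floor of heap: 0:f, 2:d, 3:e
completions by unplaced set U, small U first (add the entries for U minus each lowest piece of U):
  |U|=1: {6}:1  {7}:1  {8}:1
  |U|=2: {1,8}:1  {4,7}:1  {5,6}:1  {6,7}:2  {6,8}:2  {7,8}:2
  |U|=3: {0,1,8}:1  {1,6,8}:3  {1,7,8}:3  {2,5,6}:1  {3,4,7}:1  {4,6,7}:3  {4,7,8}:3  {5,6,7}:3  {5,6,8}:3  {6,7,8}:6
  |U|=4: {0,1,6,8}:4  {0,1,7,8}:4  {1,4,7,8}:6  {1,5,6,8}:6  {1,6,7,8}:12  {2,5,6,7}:4  {2,5,6,8}:4  {3,4,6,7}:4  {3,4,7,8}:4  {4,5,6,7}:6  {4,6,7,8}:12  {5,6,7,8}:12
  |U|=5: {0,1,4,7,8}:10  {0,1,5,6,8}:10  {0,1,6,7,8}:20  {1,2,5,6,8}:10  {1,3,4,7,8}:10  {1,4,6,7,8}:30  {1,5,6,7,8}:30  {2,4,5,6,7}:10  {2,5,6,7,8}:20  {3,4,5,6,7}:10  {3,4,6,7,8}:20  {4,5,6,7,8}:30
  |U|=6: {0,1,2,5,6,8}:20  {0,1,3,4,7,8}:20  {0,1,4,6,7,8}:60  {0,1,5,6,7,8}:60  {1,2,5,6,7,8}:60  {1,3,4,6,7,8}:60  {1,4,5,6,7,8}:90  {2,3,4,5,6,7}:20  {2,4,5,6,7,8}:60  {3,4,5,6,7,8}:60
  |U|=7: {0,1,2,5,6,7,8}:140  {0,1,3,4,6,7,8}:140  {0,1,4,5,6,7,8}:210  {1,2,4,5,6,7,8}:210  {1,3,4,5,6,7,8}:210  {2,3,4,5,6,7,8}:140
  start at 0(f): 560
  start at 2(d): 560
  start at 3(e): 560
sum over floor = 1680

1680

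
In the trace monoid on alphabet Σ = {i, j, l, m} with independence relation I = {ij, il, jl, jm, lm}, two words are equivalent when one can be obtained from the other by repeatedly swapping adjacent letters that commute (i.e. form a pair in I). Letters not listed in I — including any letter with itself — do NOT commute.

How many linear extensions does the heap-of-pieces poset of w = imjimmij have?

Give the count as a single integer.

28

piece 0:i — minimal
piece 1:m rests on {0:i}
piece 2:j — minimal
piece 3:i rests on {1:m}
piece 4:m rests on {3:i}
piece 5:m rests on {4:m}
piece 6:i rests on {5:m}
piece 7:j rests on {2:j}
minimal pieces: {0:i, 2:j}
ways to finish when only these pieces remain (= sum over removing one remaining piece with nothing left below it):
  1 left: {6}→1  {7}→1
  2 left: {2,7}→1  {5,6}→1  {6,7}→2
  3 left: {2,6,7}→3  {4,5,6}→1  {5,6,7}→3
  4 left: {2,5,6,7}→6  {3,4,5,6}→1  {4,5,6,7}→4
  5 left: {1,3,4,5,6}→1  {2,4,5,6,7}→10  {3,4,5,6,7}→5
  6 left: {0,1,3,4,5,6}→1  {1,3,4,5,6,7}→6  {2,3,4,5,6,7}→15
  placing 0:i first → 21 extensions
  placing 2:j first → 7 extensions
total linear extensions = 28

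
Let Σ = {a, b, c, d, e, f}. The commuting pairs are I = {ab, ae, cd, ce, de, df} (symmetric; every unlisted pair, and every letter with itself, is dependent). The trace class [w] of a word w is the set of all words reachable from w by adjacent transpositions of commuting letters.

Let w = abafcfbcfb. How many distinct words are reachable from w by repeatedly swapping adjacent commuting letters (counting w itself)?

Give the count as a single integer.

3

piece 0:a — minimal
piece 1:b — minimal
piece 2:a rests on {0:a}
piece 3:f rests on {1:b, 2:a}
piece 4:c rests on {3:f}
piece 5:f rests on {4:c}
piece 6:b rests on {5:f}
piece 7:c rests on {6:b}
piece 8:f rests on {7:c}
piece 9:b rests on {8:f}
minimal pieces: {0:a, 1:b}
ways to finish when only these pieces remain (= sum over removing one remaining piece with nothing left below it):
  1 left: {9}→1
  2 left: {8,9}→1
  3 left: {7,8,9}→1
  4 left: {6,7,8,9}→1
  5 left: {5,6,7,8,9}→1
  6 left: {4,5,6,7,8,9}→1
  7 left: {3,4,5,6,7,8,9}→1
  8 left: {1,3,4,5,6,7,8,9}→1  {2,3,4,5,6,7,8,9}→1
  placing 0:a first → 2 extensions
  placing 1:b first → 1 extensions
total linear extensions = 3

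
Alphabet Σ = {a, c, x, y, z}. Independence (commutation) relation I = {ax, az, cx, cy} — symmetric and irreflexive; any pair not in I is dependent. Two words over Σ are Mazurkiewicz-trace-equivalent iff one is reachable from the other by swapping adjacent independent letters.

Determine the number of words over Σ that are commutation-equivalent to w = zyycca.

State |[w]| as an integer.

6

piece 0:z — minimal
piece 1:y rests on {0:z}
piece 2:y rests on {1:y}
piece 3:c rests on {0:z}
piece 4:c rests on {3:c}
piece 5:a rests on {2:y, 4:c}
minimal pieces: {0:z}
ways to finish when only these pieces remain (= sum over removing one remaining piece with nothing left below it):
  1 left: {5}→1
  2 left: {2,5}→1  {4,5}→1
  3 left: {1,2,5}→1  {2,4,5}→2  {3,4,5}→1
  4 left: {1,2,4,5}→3  {2,3,4,5}→3
  placing 0:z first → 6 extensions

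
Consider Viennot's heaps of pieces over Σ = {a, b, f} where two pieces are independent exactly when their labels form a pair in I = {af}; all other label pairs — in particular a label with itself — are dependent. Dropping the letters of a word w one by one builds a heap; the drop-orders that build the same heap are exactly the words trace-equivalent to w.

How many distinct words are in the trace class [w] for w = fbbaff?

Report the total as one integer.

3

drop 0:f onto floor
drop 1:b onto {0:f}
drop 2:b onto {1:b}
drop 3:a onto {2:b}
drop 4:f onto {2:b}
drop 5:f onto {4:f}
ground layer = {0:f}
drop-orders for the pieces not yet dropped (sum over which currently-grounded one goes next):
  1 to go: {3} 1  {5} 1
  2 to go: {3,5} 2  {4,5} 1
  3 to go: {3,4,5} 3
  4 to go: {2,3,4,5} 3
  if 0:f drops first: 3 orders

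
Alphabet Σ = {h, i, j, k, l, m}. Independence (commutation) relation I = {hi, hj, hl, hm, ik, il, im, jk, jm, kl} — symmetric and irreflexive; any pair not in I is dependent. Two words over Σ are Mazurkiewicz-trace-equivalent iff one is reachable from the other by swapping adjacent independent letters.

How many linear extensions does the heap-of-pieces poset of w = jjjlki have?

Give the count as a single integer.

12

drop 0:j onto floor
drop 1:j onto {0:j}
drop 2:j onto {1:j}
drop 3:l onto {2:j}
drop 4:k onto floor
drop 5:i onto {2:j}
ground layer = {0:j, 4:k}
drop-orders for the pieces not yet dropped (sum over which currently-grounded one goes next):
  1 to go: {3} 1  {4} 1  {5} 1
  2 to go: {3,4} 2  {3,5} 2  {4,5} 2
  3 to go: {2,3,5} 2  {3,4,5} 6
  4 to go: {1,2,3,5} 2  {2,3,4,5} 8
  if 0:j drops first: 10 orders
  if 4:k drops first: 2 orders
heap linearizations: 12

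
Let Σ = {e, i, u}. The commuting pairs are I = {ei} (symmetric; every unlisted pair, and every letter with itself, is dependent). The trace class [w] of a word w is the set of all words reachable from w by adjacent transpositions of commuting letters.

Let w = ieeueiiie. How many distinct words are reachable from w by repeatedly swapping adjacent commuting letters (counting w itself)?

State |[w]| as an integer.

30

#0=i has no predecessor
#1=e has no predecessor
#2=e depends on [1:e]
#3=u depends on [0:i, 2:e]
#4=e depends on [3:u]
#5=i depends on [3:u]
#6=i depends on [5:i]
#7=i depends on [6:i]
#8=e depends on [4:e]
sources: [0:i, 1:e]
N(rest) = Σ N(rest − s) over sources s of rest; N(one piece) = 1:
  size 1 → [7]=1  [8]=1
  size 2 → [4,8]=1  [6,7]=1  [7,8]=2
  size 3 → [4,7,8]=3  [5,6,7]=1  [6,7,8]=3
  size 4 → [4,6,7,8]=6  [5,6,7,8]=4
  size 5 → [4,5,6,7,8]=10
  size 6 → [3,4,5,6,7,8]=10
  size 7 → [0,3,4,5,6,7,8]=10  [2,3,4,5,6,7,8]=10
  first=0(i) contributes 10
  first=1(e) contributes 20
|[w]| = 30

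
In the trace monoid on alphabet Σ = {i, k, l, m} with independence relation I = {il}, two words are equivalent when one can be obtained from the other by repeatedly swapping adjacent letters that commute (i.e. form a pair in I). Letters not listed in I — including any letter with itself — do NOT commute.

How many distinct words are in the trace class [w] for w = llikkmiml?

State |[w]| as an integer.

3

drop 0:l onto floor
drop 1:l onto {0:l}
drop 2:i onto floor
drop 3:k onto {1:l, 2:i}
drop 4:k onto {3:k}
drop 5:m onto {4:k}
drop 6:i onto {5:m}
drop 7:m onto {6:i}
drop 8:l onto {7:m}
ground layer = {0:l, 2:i}
drop-orders for the pieces not yet dropped (sum over which currently-grounded one goes next):
  1 to go: {8} 1
  2 to go: {7,8} 1
  3 to go: {6,7,8} 1
  4 to go: {5,6,7,8} 1
  5 to go: {4,5,6,7,8} 1
  6 to go: {3,4,5,6,7,8} 1
  7 to go: {1,3,4,5,6,7,8} 1  {2,3,4,5,6,7,8} 1
  if 0:l drops first: 2 orders
  if 2:i drops first: 1 orders
heap linearizations: 3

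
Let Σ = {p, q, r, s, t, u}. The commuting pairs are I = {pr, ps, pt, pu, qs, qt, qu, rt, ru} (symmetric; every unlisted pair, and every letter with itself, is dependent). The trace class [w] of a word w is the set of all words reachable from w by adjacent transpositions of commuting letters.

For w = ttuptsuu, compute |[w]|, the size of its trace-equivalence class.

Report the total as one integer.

#0=t has no predecessor
#1=t depends on [0:t]
#2=u depends on [1:t]
#3=p has no predecessor
#4=t depends on [2:u]
#5=s depends on [4:t]
#6=u depends on [5:s]
#7=u depends on [6:u]
sources: [0:t, 3:p]
N(rest) = Σ N(rest − s) over sources s of rest; N(one piece) = 1:
  size 1 → [3]=1  [7]=1
  size 2 → [3,7]=2  [6,7]=1
  size 3 → [3,6,7]=3  [5,6,7]=1
  size 4 → [3,5,6,7]=4  [4,5,6,7]=1
  size 5 → [2,4,5,6,7]=1  [3,4,5,6,7]=5
  size 6 → [1,2,4,5,6,7]=1  [2,3,4,5,6,7]=6
  first=0(t) contributes 7
  first=3(p) contributes 1
|[w]| = 8

8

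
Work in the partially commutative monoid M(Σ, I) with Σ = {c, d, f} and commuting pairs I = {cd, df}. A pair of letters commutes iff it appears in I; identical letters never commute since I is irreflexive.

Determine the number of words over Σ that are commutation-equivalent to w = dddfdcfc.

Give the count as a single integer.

70

0(d) covers ∅
1(d) covers 0:d
2(d) covers 1:d
3(f) covers ∅
4(d) covers 2:d
5(c) covers 3:f
6(f) covers 5:c
7(c) covers 6:f
floor of heap: 0:d, 3:f
completions by unplaced set U, small U first (add the entries for U minus each lowest piece of U):
  |U|=1: {4}:1  {7}:1
  |U|=2: {2,4}:1  {4,7}:2  {6,7}:1
  |U|=3: {1,2,4}:1  {2,4,7}:3  {4,6,7}:3  {5,6,7}:1
  |U|=4: {0,1,2,4}:1  {1,2,4,7}:4  {2,4,6,7}:6  {3,5,6,7}:1  {4,5,6,7}:4
  |U|=5: {0,1,2,4,7}:5  {1,2,4,6,7}:10  {2,4,5,6,7}:10  {3,4,5,6,7}:5
  |U|=6: {0,1,2,4,6,7}:15  {1,2,4,5,6,7}:20  {2,3,4,5,6,7}:15
  start at 0(d): 35
  start at 3(f): 35
sum over floor = 70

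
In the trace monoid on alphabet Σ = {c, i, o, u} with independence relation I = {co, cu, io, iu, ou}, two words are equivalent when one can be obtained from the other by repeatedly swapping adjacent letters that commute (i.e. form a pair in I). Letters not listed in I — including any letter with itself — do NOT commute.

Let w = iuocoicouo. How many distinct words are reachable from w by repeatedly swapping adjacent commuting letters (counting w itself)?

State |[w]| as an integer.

3150

piece 0:i — minimal
piece 1:u — minimal
piece 2:o — minimal
piece 3:c rests on {0:i}
piece 4:o rests on {2:o}
piece 5:i rests on {3:c}
piece 6:c rests on {5:i}
piece 7:o rests on {4:o}
piece 8:u rests on {1:u}
piece 9:o rests on {7:o}
minimal pieces: {0:i, 1:u, 2:o}
ways to finish when only these pieces remain (= sum over removing one remaining piece with nothing left below it):
  1 left: {6}→1  {8}→1  {9}→1
  2 left: {1,8}→1  {5,6}→1  {6,8}→2  {6,9}→2  {7,9}→1  {8,9}→2
  3 left: {1,6,8}→3  {1,8,9}→3  {3,5,6}→1  {4,7,9}→1  {5,6,8}→3  {5,6,9}→3  {6,7,9}→3  {6,8,9}→6  {7,8,9}→3
  4 left: {0,3,5,6}→1  {1,5,6,8}→6  {1,6,8,9}→12  {1,7,8,9}→6  {2,4,7,9}→1  {3,5,6,8}→4  {3,5,6,9}→4  {4,6,7,9}→4  {4,7,8,9}→4  {5,6,7,9}→6  {5,6,8,9}→12  {6,7,8,9}→12
  5 left: {0,3,5,6,8}→5  {0,3,5,6,9}→5  {1,3,5,6,8}→10  {1,4,7,8,9}→10  {1,5,6,8,9}→30  {1,6,7,8,9}→30  {2,4,6,7,9}→5  {2,4,7,8,9}→5  {3,5,6,7,9}→10  {3,5,6,8,9}→20  {4,5,6,7,9}→10  {4,6,7,8,9}→20  {5,6,7,8,9}→30
  6 left: {0,1,3,5,6,8}→15  {0,3,5,6,7,9}→15  {0,3,5,6,8,9}→30  {1,2,4,7,8,9}→15  {1,3,5,6,8,9}→60  {1,4,6,7,8,9}→60  {1,5,6,7,8,9}→90  {2,4,5,6,7,9}→15  {2,4,6,7,8,9}→30  {3,4,5,6,7,9}→20  {3,5,6,7,8,9}→60  {4,5,6,7,8,9}→60
  7 left: {0,1,3,5,6,8,9}→105  {0,3,4,5,6,7,9}→35  {0,3,5,6,7,8,9}→105  {1,2,4,6,7,8,9}→105  {1,3,5,6,7,8,9}→210  {1,4,5,6,7,8,9}→210  {2,3,4,5,6,7,9}→35  {2,4,5,6,7,8,9}→105  {3,4,5,6,7,8,9}→140
  8 left: {0,1,3,5,6,7,8,9}→420  {0,2,3,4,5,6,7,9}→70  {0,3,4,5,6,7,8,9}→280  {1,2,4,5,6,7,8,9}→420  {1,3,4,5,6,7,8,9}→560  {2,3,4,5,6,7,8,9}→280
  placing 0:i first → 1260 extensions
  placing 1:u first → 630 extensions
  placing 2:o first → 1260 extensions
total linear extensions = 3150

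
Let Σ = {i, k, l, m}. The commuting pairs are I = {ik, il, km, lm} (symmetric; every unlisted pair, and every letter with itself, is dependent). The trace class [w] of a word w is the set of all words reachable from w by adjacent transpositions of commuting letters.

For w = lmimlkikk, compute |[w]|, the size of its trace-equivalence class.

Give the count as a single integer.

126

drop 0:l onto floor
drop 1:m onto floor
drop 2:i onto {1:m}
drop 3:m onto {2:i}
drop 4:l onto {0:l}
drop 5:k onto {4:l}
drop 6:i onto {3:m}
drop 7:k onto {5:k}
drop 8:k onto {7:k}
ground layer = {0:l, 1:m}
drop-orders for the pieces not yet dropped (sum over which currently-grounded one goes next):
  1 to go: {6} 1  {8} 1
  2 to go: {3,6} 1  {6,8} 2  {7,8} 1
  3 to go: {2,3,6} 1  {3,6,8} 3  {5,7,8} 1  {6,7,8} 3
  4 to go: {1,2,3,6} 1  {2,3,6,8} 4  {3,6,7,8} 6  {4,5,7,8} 1  {5,6,7,8} 4
  5 to go: {0,4,5,7,8} 1  {1,2,3,6,8} 5  {2,3,6,7,8} 10  {3,5,6,7,8} 10  {4,5,6,7,8} 5
  6 to go: {0,4,5,6,7,8} 6  {1,2,3,6,7,8} 15  {2,3,5,6,7,8} 20  {3,4,5,6,7,8} 15
  7 to go: {0,3,4,5,6,7,8} 21  {1,2,3,5,6,7,8} 35  {2,3,4,5,6,7,8} 35
  if 0:l drops first: 70 orders
  if 1:m drops first: 56 orders
heap linearizations: 126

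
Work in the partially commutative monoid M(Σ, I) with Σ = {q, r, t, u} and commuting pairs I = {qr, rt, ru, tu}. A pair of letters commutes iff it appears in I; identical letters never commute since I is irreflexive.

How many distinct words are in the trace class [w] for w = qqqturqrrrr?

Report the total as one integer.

924

#0=q has no predecessor
#1=q depends on [0:q]
#2=q depends on [1:q]
#3=t depends on [2:q]
#4=u depends on [2:q]
#5=r has no predecessor
#6=q depends on [3:t, 4:u]
#7=r depends on [5:r]
#8=r depends on [7:r]
#9=r depends on [8:r]
#10=r depends on [9:r]
sources: [0:q, 5:r]
N(rest) = Σ N(rest − s) over sources s of rest; N(one piece) = 1:
  size 1 → [6]=1  [10]=1
  size 2 → [3,6]=1  [4,6]=1  [6,10]=2  [9,10]=1
  size 3 → [3,4,6]=2  [3,6,10]=3  [4,6,10]=3  [6,9,10]=3  [8,9,10]=1
  size 4 → [2,3,4,6]=2  [3,4,6,10]=8  [3,6,9,10]=6  [4,6,9,10]=6  [6,8,9,10]=4  [7,8,9,10]=1
  size 5 → [1,2,3,4,6]=2  [2,3,4,6,10]=10  [3,4,6,9,10]=20  [3,6,8,9,10]=10  [4,6,8,9,10]=10  [5,7,8,9,10]=1  [6,7,8,9,10]=5
  size 6 → [0,1,2,3,4,6]=2  [1,2,3,4,6,10]=12  [2,3,4,6,9,10]=30  [3,4,6,8,9,10]=40  [3,6,7,8,9,10]=15  [4,6,7,8,9,10]=15  [5,6,7,8,9,10]=6
  size 7 → [0,1,2,3,4,6,10]=14  [1,2,3,4,6,9,10]=42  [2,3,4,6,8,9,10]=70  [3,4,6,7,8,9,10]=70  [3,5,6,7,8,9,10]=21  [4,5,6,7,8,9,10]=21
  size 8 → [0,1,2,3,4,6,9,10]=56  [1,2,3,4,6,8,9,10]=112  [2,3,4,6,7,8,9,10]=140  [3,4,5,6,7,8,9,10]=112
  size 9 → [0,1,2,3,4,6,8,9,10]=168  [1,2,3,4,6,7,8,9,10]=252  [2,3,4,5,6,7,8,9,10]=252
  first=0(q) contributes 504
  first=5(r) contributes 420
|[w]| = 924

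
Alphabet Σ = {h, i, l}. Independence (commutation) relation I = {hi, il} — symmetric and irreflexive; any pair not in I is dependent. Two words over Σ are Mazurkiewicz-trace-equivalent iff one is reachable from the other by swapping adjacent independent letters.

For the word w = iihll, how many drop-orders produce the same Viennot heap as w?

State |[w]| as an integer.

10

drop 0:i onto floor
drop 1:i onto {0:i}
drop 2:h onto floor
drop 3:l onto {2:h}
drop 4:l onto {3:l}
ground layer = {0:i, 2:h}
drop-orders for the pieces not yet dropped (sum over which currently-grounded one goes next):
  1 to go: {1} 1  {4} 1
  2 to go: {0,1} 1  {1,4} 2  {3,4} 1
  3 to go: {0,1,4} 3  {1,3,4} 3  {2,3,4} 1
  if 0:i drops first: 4 orders
  if 2:h drops first: 6 orders
heap linearizations: 10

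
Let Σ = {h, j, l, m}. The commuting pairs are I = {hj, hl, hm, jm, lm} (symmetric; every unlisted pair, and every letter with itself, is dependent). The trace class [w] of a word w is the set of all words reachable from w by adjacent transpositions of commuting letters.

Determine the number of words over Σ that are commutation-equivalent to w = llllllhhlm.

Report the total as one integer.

360

#0=l has no predecessor
#1=l depends on [0:l]
#2=l depends on [1:l]
#3=l depends on [2:l]
#4=l depends on [3:l]
#5=l depends on [4:l]
#6=h has no predecessor
#7=h depends on [6:h]
#8=l depends on [5:l]
#9=m has no predecessor
sources: [0:l, 6:h, 9:m]
N(rest) = Σ N(rest − s) over sources s of rest; N(one piece) = 1:
  size 1 → [7]=1  [8]=1  [9]=1
  size 2 → [5,8]=1  [6,7]=1  [7,8]=2  [7,9]=2  [8,9]=2
  size 3 → [4,5,8]=1  [5,7,8]=3  [5,8,9]=3  [6,7,8]=3  [6,7,9]=3  [7,8,9]=6
  size 4 → [3,4,5,8]=1  [4,5,7,8]=4  [4,5,8,9]=4  [5,6,7,8]=6  [5,7,8,9]=12  [6,7,8,9]=12
  size 5 → [2,3,4,5,8]=1  [3,4,5,7,8]=5  [3,4,5,8,9]=5  [4,5,6,7,8]=10  [4,5,7,8,9]=20  [5,6,7,8,9]=30
  size 6 → [1,2,3,4,5,8]=1  [2,3,4,5,7,8]=6  [2,3,4,5,8,9]=6  [3,4,5,6,7,8]=15  [3,4,5,7,8,9]=30  [4,5,6,7,8,9]=60
  size 7 → [0,1,2,3,4,5,8]=1  [1,2,3,4,5,7,8]=7  [1,2,3,4,5,8,9]=7  [2,3,4,5,6,7,8]=21  [2,3,4,5,7,8,9]=42  [3,4,5,6,7,8,9]=105
  size 8 → [0,1,2,3,4,5,7,8]=8  [0,1,2,3,4,5,8,9]=8  [1,2,3,4,5,6,7,8]=28  [1,2,3,4,5,7,8,9]=56  [2,3,4,5,6,7,8,9]=168
  first=0(l) contributes 252
  first=6(h) contributes 72
  first=9(m) contributes 36
|[w]| = 360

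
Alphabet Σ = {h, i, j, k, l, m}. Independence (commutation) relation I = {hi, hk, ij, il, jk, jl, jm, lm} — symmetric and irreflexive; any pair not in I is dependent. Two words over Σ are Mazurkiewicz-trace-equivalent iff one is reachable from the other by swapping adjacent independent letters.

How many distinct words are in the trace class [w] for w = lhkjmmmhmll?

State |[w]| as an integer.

0(l) covers ∅
1(h) covers 0:l
2(k) covers 0:l
3(j) covers 1:h
4(m) covers 1:h, 2:k
5(m) covers 4:m
6(m) covers 5:m
7(h) covers 3:j, 6:m
8(m) covers 7:h
9(l) covers 7:h
10(l) covers 9:l
floor of heap: 0:l
completions by unplaced set U, small U first (add the entries for U minus each lowest piece of U):
  |U|=1: {8}:1  {10}:1
  |U|=2: {8,10}:2  {9,10}:1
  |U|=3: {8,9,10}:3
  |U|=4: {7,8,9,10}:3
  |U|=5: {3,7,8,9,10}:3  {6,7,8,9,10}:3
  |U|=6: {3,6,7,8,9,10}:6  {5,6,7,8,9,10}:3
  |U|=7: {3,5,6,7,8,9,10}:9  {4,5,6,7,8,9,10}:3
  |U|=8: {2,4,5,6,7,8,9,10}:3  {3,4,5,6,7,8,9,10}:12
  |U|=9: {1,3,4,5,6,7,8,9,10}:12  {2,3,4,5,6,7,8,9,10}:15
  start at 0(l): 27

27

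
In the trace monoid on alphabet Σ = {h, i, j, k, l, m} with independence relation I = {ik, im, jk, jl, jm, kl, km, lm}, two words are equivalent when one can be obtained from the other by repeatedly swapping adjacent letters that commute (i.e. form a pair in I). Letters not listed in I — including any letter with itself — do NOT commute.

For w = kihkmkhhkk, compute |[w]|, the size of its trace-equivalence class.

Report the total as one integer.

#0=k has no predecessor
#1=i has no predecessor
#2=h depends on [0:k, 1:i]
#3=k depends on [2:h]
#4=m depends on [2:h]
#5=k depends on [3:k]
#6=h depends on [4:m, 5:k]
#7=h depends on [6:h]
#8=k depends on [7:h]
#9=k depends on [8:k]
sources: [0:k, 1:i]
N(rest) = Σ N(rest − s) over sources s of rest; N(one piece) = 1:
  size 1 → [9]=1
  size 2 → [8,9]=1
  size 3 → [7,8,9]=1
  size 4 → [6,7,8,9]=1
  size 5 → [4,6,7,8,9]=1  [5,6,7,8,9]=1
  size 6 → [3,5,6,7,8,9]=1  [4,5,6,7,8,9]=2
  size 7 → [3,4,5,6,7,8,9]=3
  size 8 → [2,3,4,5,6,7,8,9]=3
  first=0(k) contributes 3
  first=1(i) contributes 3
|[w]| = 6

6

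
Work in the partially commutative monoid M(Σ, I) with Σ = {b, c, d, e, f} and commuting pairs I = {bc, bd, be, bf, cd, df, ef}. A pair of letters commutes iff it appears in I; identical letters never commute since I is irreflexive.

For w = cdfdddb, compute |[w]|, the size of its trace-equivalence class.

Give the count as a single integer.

#0=c has no predecessor
#1=d has no predecessor
#2=f depends on [0:c]
#3=d depends on [1:d]
#4=d depends on [3:d]
#5=d depends on [4:d]
#6=b has no predecessor
sources: [0:c, 1:d, 6:b]
N(rest) = Σ N(rest − s) over sources s of rest; N(one piece) = 1:
  size 1 → [2]=1  [5]=1  [6]=1
  size 2 → [0,2]=1  [2,5]=2  [2,6]=2  [4,5]=1  [5,6]=2
  size 3 → [0,2,5]=3  [0,2,6]=3  [2,4,5]=3  [2,5,6]=6  [3,4,5]=1  [4,5,6]=3
  size 4 → [0,2,4,5]=6  [0,2,5,6]=12  [1,3,4,5]=1  [2,3,4,5]=4  [2,4,5,6]=12  [3,4,5,6]=4
  size 5 → [0,2,3,4,5]=10  [0,2,4,5,6]=30  [1,2,3,4,5]=5  [1,3,4,5,6]=5  [2,3,4,5,6]=20
  first=0(c) contributes 30
  first=1(d) contributes 60
  first=6(b) contributes 15
|[w]| = 105

105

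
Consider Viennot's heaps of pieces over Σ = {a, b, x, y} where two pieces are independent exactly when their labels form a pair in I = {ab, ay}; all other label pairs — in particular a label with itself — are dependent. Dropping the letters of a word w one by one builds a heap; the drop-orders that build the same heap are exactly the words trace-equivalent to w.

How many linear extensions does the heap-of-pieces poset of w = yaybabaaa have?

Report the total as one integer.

0(y) covers ∅
1(a) covers ∅
2(y) covers 0:y
3(b) covers 2:y
4(a) covers 1:a
5(b) covers 3:b
6(a) covers 4:a
7(a) covers 6:a
8(a) covers 7:a
floor of heap: 0:y, 1:a
completions by unplaced set U, small U first (add the entries for U minus each lowest piece of U):
  |U|=1: {5}:1  {8}:1
  |U|=2: {3,5}:1  {5,8}:2  {7,8}:1
  |U|=3: {2,3,5}:1  {3,5,8}:3  {5,7,8}:3  {6,7,8}:1
  |U|=4: {0,2,3,5}:1  {2,3,5,8}:4  {3,5,7,8}:6  {4,6,7,8}:1  {5,6,7,8}:4
  |U|=5: {0,2,3,5,8}:5  {1,4,6,7,8}:1  {2,3,5,7,8}:10  {3,5,6,7,8}:10  {4,5,6,7,8}:5
  |U|=6: {0,2,3,5,7,8}:15  {1,4,5,6,7,8}:6  {2,3,5,6,7,8}:20  {3,4,5,6,7,8}:15
  |U|=7: {0,2,3,5,6,7,8}:35  {1,3,4,5,6,7,8}:21  {2,3,4,5,6,7,8}:35
  start at 0(y): 56
  start at 1(a): 70
sum over floor = 126

126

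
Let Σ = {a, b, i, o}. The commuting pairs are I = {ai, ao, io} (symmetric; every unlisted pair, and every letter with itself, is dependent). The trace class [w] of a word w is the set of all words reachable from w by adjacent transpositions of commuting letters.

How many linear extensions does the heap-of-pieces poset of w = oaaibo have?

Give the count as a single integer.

12

#0=o has no predecessor
#1=a has no predecessor
#2=a depends on [1:a]
#3=i has no predecessor
#4=b depends on [0:o, 2:a, 3:i]
#5=o depends on [4:b]
sources: [0:o, 1:a, 3:i]
N(rest) = Σ N(rest − s) over sources s of rest; N(one piece) = 1:
  size 1 → [5]=1
  size 2 → [4,5]=1
  size 3 → [0,4,5]=1  [2,4,5]=1  [3,4,5]=1
  size 4 → [0,2,4,5]=2  [0,3,4,5]=2  [1,2,4,5]=1  [2,3,4,5]=2
  first=0(o) contributes 3
  first=1(a) contributes 6
  first=3(i) contributes 3
|[w]| = 12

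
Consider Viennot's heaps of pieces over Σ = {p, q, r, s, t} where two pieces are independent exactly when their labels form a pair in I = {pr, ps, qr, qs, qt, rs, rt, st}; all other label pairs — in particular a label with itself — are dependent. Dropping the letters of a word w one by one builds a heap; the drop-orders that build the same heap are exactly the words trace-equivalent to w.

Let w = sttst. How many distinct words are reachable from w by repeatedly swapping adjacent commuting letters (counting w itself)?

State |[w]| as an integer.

10

0(s) covers ∅
1(t) covers ∅
2(t) covers 1:t
3(s) covers 0:s
4(t) covers 2:t
floor of heap: 0:s, 1:t
completions by unplaced set U, small U first (add the entries for U minus each lowest piece of U):
  |U|=1: {3}:1  {4}:1
  |U|=2: {0,3}:1  {2,4}:1  {3,4}:2
  |U|=3: {0,3,4}:3  {1,2,4}:1  {2,3,4}:3
  start at 0(s): 4
  start at 1(t): 6
sum over floor = 10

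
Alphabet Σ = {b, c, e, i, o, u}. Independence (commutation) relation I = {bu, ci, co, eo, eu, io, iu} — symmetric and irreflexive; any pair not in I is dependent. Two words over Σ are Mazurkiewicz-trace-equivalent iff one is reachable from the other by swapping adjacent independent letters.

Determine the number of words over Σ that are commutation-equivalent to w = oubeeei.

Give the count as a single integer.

6

drop 0:o onto floor
drop 1:u onto {0:o}
drop 2:b onto {0:o}
drop 3:e onto {2:b}
drop 4:e onto {3:e}
drop 5:e onto {4:e}
drop 6:i onto {5:e}
ground layer = {0:o}
drop-orders for the pieces not yet dropped (sum over which currently-grounded one goes next):
  1 to go: {1} 1  {6} 1
  2 to go: {1,6} 2  {5,6} 1
  3 to go: {1,5,6} 3  {4,5,6} 1
  4 to go: {1,4,5,6} 4  {3,4,5,6} 1
  5 to go: {1,3,4,5,6} 5  {2,3,4,5,6} 1
  if 0:o drops first: 6 orders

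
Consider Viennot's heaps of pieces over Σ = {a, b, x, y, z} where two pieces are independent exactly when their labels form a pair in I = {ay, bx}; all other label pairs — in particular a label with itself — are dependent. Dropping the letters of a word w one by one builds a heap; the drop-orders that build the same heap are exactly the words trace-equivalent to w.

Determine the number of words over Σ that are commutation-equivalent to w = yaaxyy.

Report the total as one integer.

#0=y has no predecessor
#1=a has no predecessor
#2=a depends on [1:a]
#3=x depends on [0:y, 2:a]
#4=y depends on [3:x]
#5=y depends on [4:y]
sources: [0:y, 1:a]
N(rest) = Σ N(rest − s) over sources s of rest; N(one piece) = 1:
  size 1 → [5]=1
  size 2 → [4,5]=1
  size 3 → [3,4,5]=1
  size 4 → [0,3,4,5]=1  [2,3,4,5]=1
  first=0(y) contributes 1
  first=1(a) contributes 2
|[w]| = 3

3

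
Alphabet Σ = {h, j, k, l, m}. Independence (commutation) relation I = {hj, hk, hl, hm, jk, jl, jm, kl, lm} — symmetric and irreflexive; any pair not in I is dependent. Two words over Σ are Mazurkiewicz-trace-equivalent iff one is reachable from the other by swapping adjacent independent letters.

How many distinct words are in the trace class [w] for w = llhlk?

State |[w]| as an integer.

#0=l has no predecessor
#1=l depends on [0:l]
#2=h has no predecessor
#3=l depends on [1:l]
#4=k has no predecessor
sources: [0:l, 2:h, 4:k]
N(rest) = Σ N(rest − s) over sources s of rest; N(one piece) = 1:
  size 1 → [2]=1  [3]=1  [4]=1
  size 2 → [1,3]=1  [2,3]=2  [2,4]=2  [3,4]=2
  size 3 → [0,1,3]=1  [1,2,3]=3  [1,3,4]=3  [2,3,4]=6
  first=0(l) contributes 12
  first=2(h) contributes 4
  first=4(k) contributes 4
|[w]| = 20

20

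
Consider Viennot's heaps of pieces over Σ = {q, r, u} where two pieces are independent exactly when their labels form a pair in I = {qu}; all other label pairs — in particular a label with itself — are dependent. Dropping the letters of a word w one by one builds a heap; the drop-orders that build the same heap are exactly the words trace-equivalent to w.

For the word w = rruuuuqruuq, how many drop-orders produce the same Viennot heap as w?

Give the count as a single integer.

15

0(r) covers ∅
1(r) covers 0:r
2(u) covers 1:r
3(u) covers 2:u
4(u) covers 3:u
5(u) covers 4:u
6(q) covers 1:r
7(r) covers 5:u, 6:q
8(u) covers 7:r
9(u) covers 8:u
10(q) covers 7:r
floor of heap: 0:r
completions by unplaced set U, small U first (add the entries for U minus each lowest piece of U):
  |U|=1: {9}:1  {10}:1
  |U|=2: {8,9}:1  {9,10}:2
  |U|=3: {8,9,10}:3
  |U|=4: {7,8,9,10}:3
  |U|=5: {5,7,8,9,10}:3  {6,7,8,9,10}:3
  |U|=6: {4,5,7,8,9,10}:3  {5,6,7,8,9,10}:6
  |U|=7: {3,4,5,7,8,9,10}:3  {4,5,6,7,8,9,10}:9
  |U|=8: {2,3,4,5,7,8,9,10}:3  {3,4,5,6,7,8,9,10}:12
  |U|=9: {2,3,4,5,6,7,8,9,10}:15
  start at 0(r): 15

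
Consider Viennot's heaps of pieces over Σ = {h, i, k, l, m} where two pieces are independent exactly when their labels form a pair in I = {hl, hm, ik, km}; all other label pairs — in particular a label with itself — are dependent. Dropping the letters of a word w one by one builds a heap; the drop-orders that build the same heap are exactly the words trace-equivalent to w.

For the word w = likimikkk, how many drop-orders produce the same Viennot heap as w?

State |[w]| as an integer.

#0=l has no predecessor
#1=i depends on [0:l]
#2=k depends on [0:l]
#3=i depends on [1:i]
#4=m depends on [3:i]
#5=i depends on [4:m]
#6=k depends on [2:k]
#7=k depends on [6:k]
#8=k depends on [7:k]
sources: [0:l]
N(rest) = Σ N(rest − s) over sources s of rest; N(one piece) = 1:
  size 1 → [5]=1  [8]=1
  size 2 → [4,5]=1  [5,8]=2  [7,8]=1
  size 3 → [3,4,5]=1  [4,5,8]=3  [5,7,8]=3  [6,7,8]=1
  size 4 → [1,3,4,5]=1  [2,6,7,8]=1  [3,4,5,8]=4  [4,5,7,8]=6  [5,6,7,8]=4
  size 5 → [1,3,4,5,8]=5  [2,5,6,7,8]=5  [3,4,5,7,8]=10  [4,5,6,7,8]=10
  size 6 → [1,3,4,5,7,8]=15  [2,4,5,6,7,8]=15  [3,4,5,6,7,8]=20
  size 7 → [1,3,4,5,6,7,8]=35  [2,3,4,5,6,7,8]=35
  first=0(l) contributes 70

70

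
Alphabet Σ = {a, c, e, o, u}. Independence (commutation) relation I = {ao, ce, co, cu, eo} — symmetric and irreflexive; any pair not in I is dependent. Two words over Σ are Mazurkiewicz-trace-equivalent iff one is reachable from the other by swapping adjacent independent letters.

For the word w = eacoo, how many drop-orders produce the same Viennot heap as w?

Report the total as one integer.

10

#0=e has no predecessor
#1=a depends on [0:e]
#2=c depends on [1:a]
#3=o has no predecessor
#4=o depends on [3:o]
sources: [0:e, 3:o]
N(rest) = Σ N(rest − s) over sources s of rest; N(one piece) = 1:
  size 1 → [2]=1  [4]=1
  size 2 → [1,2]=1  [2,4]=2  [3,4]=1
  size 3 → [0,1,2]=1  [1,2,4]=3  [2,3,4]=3
  first=0(e) contributes 6
  first=3(o) contributes 4
|[w]| = 10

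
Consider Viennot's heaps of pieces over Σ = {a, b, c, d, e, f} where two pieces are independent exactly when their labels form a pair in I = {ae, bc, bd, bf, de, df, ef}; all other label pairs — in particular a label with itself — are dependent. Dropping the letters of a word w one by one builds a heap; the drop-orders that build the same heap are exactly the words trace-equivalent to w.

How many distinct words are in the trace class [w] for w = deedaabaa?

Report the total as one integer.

drop 0:d onto floor
drop 1:e onto floor
drop 2:e onto {1:e}
drop 3:d onto {0:d}
drop 4:a onto {3:d}
drop 5:a onto {4:a}
drop 6:b onto {2:e, 5:a}
drop 7:a onto {6:b}
drop 8:a onto {7:a}
ground layer = {0:d, 1:e}
drop-orders for the pieces not yet dropped (sum over which currently-grounded one goes next):
  1 to go: {8} 1
  2 to go: {7,8} 1
  3 to go: {6,7,8} 1
  4 to go: {2,6,7,8} 1  {5,6,7,8} 1
  5 to go: {1,2,6,7,8} 1  {2,5,6,7,8} 2  {4,5,6,7,8} 1
  6 to go: {1,2,5,6,7,8} 3  {2,4,5,6,7,8} 3  {3,4,5,6,7,8} 1
  7 to go: {0,3,4,5,6,7,8} 1  {1,2,4,5,6,7,8} 6  {2,3,4,5,6,7,8} 4
  if 0:d drops first: 10 orders
  if 1:e drops first: 5 orders
heap linearizations: 15

15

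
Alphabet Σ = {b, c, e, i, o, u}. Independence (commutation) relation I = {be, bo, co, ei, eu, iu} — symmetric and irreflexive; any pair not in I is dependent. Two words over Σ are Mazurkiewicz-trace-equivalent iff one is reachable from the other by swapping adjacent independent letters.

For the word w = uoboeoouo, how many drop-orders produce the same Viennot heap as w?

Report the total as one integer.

#0=u has no predecessor
#1=o depends on [0:u]
#2=b depends on [0:u]
#3=o depends on [1:o]
#4=e depends on [3:o]
#5=o depends on [4:e]
#6=o depends on [5:o]
#7=u depends on [2:b, 6:o]
#8=o depends on [7:u]
sources: [0:u]
N(rest) = Σ N(rest − s) over sources s of rest; N(one piece) = 1:
  size 1 → [8]=1
  size 2 → [7,8]=1
  size 3 → [2,7,8]=1  [6,7,8]=1
  size 4 → [2,6,7,8]=2  [5,6,7,8]=1
  size 5 → [2,5,6,7,8]=3  [4,5,6,7,8]=1
  size 6 → [2,4,5,6,7,8]=4  [3,4,5,6,7,8]=1
  size 7 → [1,3,4,5,6,7,8]=1  [2,3,4,5,6,7,8]=5
  first=0(u) contributes 6

6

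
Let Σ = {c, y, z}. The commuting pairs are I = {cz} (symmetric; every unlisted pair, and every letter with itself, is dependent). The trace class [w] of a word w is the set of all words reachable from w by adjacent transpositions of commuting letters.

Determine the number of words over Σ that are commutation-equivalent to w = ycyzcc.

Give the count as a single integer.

drop 0:y onto floor
drop 1:c onto {0:y}
drop 2:y onto {1:c}
drop 3:z onto {2:y}
drop 4:c onto {2:y}
drop 5:c onto {4:c}
ground layer = {0:y}
drop-orders for the pieces not yet dropped (sum over which currently-grounded one goes next):
  1 to go: {3} 1  {5} 1
  2 to go: {3,5} 2  {4,5} 1
  3 to go: {3,4,5} 3
  4 to go: {2,3,4,5} 3
  if 0:y drops first: 3 orders

3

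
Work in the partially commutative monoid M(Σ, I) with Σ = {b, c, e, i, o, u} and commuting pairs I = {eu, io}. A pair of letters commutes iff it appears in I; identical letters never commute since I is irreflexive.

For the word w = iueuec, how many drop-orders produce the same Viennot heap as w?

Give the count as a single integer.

drop 0:i onto floor
drop 1:u onto {0:i}
drop 2:e onto {0:i}
drop 3:u onto {1:u}
drop 4:e onto {2:e}
drop 5:c onto {3:u, 4:e}
ground layer = {0:i}
drop-orders for the pieces not yet dropped (sum over which currently-grounded one goes next):
  1 to go: {5} 1
  2 to go: {3,5} 1  {4,5} 1
  3 to go: {1,3,5} 1  {2,4,5} 1  {3,4,5} 2
  4 to go: {1,3,4,5} 3  {2,3,4,5} 3
  if 0:i drops first: 6 orders

6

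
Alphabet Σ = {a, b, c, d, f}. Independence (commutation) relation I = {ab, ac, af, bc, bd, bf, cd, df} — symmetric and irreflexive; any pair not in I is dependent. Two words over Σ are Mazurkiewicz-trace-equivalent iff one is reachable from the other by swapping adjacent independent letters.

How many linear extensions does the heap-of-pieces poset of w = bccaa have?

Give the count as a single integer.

30

piece 0:b — minimal
piece 1:c — minimal
piece 2:c rests on {1:c}
piece 3:a — minimal
piece 4:a rests on {3:a}
minimal pieces: {0:b, 1:c, 3:a}
ways to finish when only these pieces remain (= sum over removing one remaining piece with nothing left below it):
  1 left: {0}→1  {2}→1  {4}→1
  2 left: {0,2}→2  {0,4}→2  {1,2}→1  {2,4}→2  {3,4}→1
  3 left: {0,1,2}→3  {0,2,4}→6  {0,3,4}→3  {1,2,4}→3  {2,3,4}→3
  placing 0:b first → 6 extensions
  placing 1:c first → 12 extensions
  placing 3:a first → 12 extensions
total linear extensions = 30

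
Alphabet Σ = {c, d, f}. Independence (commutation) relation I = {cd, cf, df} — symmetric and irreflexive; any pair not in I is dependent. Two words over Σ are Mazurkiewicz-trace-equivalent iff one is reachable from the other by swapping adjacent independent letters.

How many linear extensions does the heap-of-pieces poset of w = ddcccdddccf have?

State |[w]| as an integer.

0(d) covers ∅
1(d) covers 0:d
2(c) covers ∅
3(c) covers 2:c
4(c) covers 3:c
5(d) covers 1:d
6(d) covers 5:d
7(d) covers 6:d
8(c) covers 4:c
9(c) covers 8:c
10(f) covers ∅
floor of heap: 0:d, 2:c, 10:f
completions by unplaced set U, small U first (add the entries for U minus each lowest piece of U):
  |U|=1: {7}:1  {9}:1  {10}:1
  |U|=2: {6,7}:1  {7,9}:2  {7,10}:2  {8,9}:1  {9,10}:2
  |U|=3: {4,8,9}:1  {5,6,7}:1  {6,7,9}:3  {6,7,10}:3  {7,8,9}:3  {7,9,10}:6  {8,9,10}:3
  |U|=4: {1,5,6,7}:1  {3,4,8,9}:1  {4,7,8,9}:4  {4,8,9,10}:4  {5,6,7,9}:4  {5,6,7,10}:4  {6,7,8,9}:6  {6,7,9,10}:12  {7,8,9,10}:12
  |U|=5: {0,1,5,6,7}:1  {1,5,6,7,9}:5  {1,5,6,7,10}:5  {2,3,4,8,9}:1  {3,4,7,8,9}:5  {3,4,8,9,10}:5  {4,6,7,8,9}:10  {4,7,8,9,10}:20  {5,6,7,8,9}:10  {5,6,7,9,10}:20  {6,7,8,9,10}:30
  |U|=6: {0,1,5,6,7,9}:6  {0,1,5,6,7,10}:6  {1,5,6,7,8,9}:15  {1,5,6,7,9,10}:30  {2,3,4,7,8,9}:6  {2,3,4,8,9,10}:6  {3,4,6,7,8,9}:15  {3,4,7,8,9,10}:30  {4,5,6,7,8,9}:20  {4,6,7,8,9,10}:60  {5,6,7,8,9,10}:60
  |U|=7: {0,1,5,6,7,8,9}:21  {0,1,5,6,7,9,10}:42  {1,4,5,6,7,8,9}:35  {1,5,6,7,8,9,10}:105  {2,3,4,6,7,8,9}:21  {2,3,4,7,8,9,10}:42  {3,4,5,6,7,8,9}:35  {3,4,6,7,8,9,10}:105  {4,5,6,7,8,9,10}:140
  |U|=8: {0,1,4,5,6,7,8,9}:56  {0,1,5,6,7,8,9,10}:168  {1,3,4,5,6,7,8,9}:70  {1,4,5,6,7,8,9,10}:280  {2,3,4,5,6,7,8,9}:56  {2,3,4,6,7,8,9,10}:168  {3,4,5,6,7,8,9,10}:280
  |U|=9: {0,1,3,4,5,6,7,8,9}:126  {0,1,4,5,6,7,8,9,10}:504  {1,2,3,4,5,6,7,8,9}:126  {1,3,4,5,6,7,8,9,10}:630  {2,3,4,5,6,7,8,9,10}:504
  start at 0(d): 1260
  start at 2(c): 1260
  start at 10(f): 252
sum over floor = 2772

2772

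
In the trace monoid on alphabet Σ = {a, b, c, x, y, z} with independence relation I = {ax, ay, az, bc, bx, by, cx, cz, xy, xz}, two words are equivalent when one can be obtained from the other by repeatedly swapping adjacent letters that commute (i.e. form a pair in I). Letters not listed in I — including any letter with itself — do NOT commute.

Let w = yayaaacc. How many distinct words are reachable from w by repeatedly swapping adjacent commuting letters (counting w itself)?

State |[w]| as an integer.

15

#0=y has no predecessor
#1=a has no predecessor
#2=y depends on [0:y]
#3=a depends on [1:a]
#4=a depends on [3:a]
#5=a depends on [4:a]
#6=c depends on [2:y, 5:a]
#7=c depends on [6:c]
sources: [0:y, 1:a]
N(rest) = Σ N(rest − s) over sources s of rest; N(one piece) = 1:
  size 1 → [7]=1
  size 2 → [6,7]=1
  size 3 → [2,6,7]=1  [5,6,7]=1
  size 4 → [0,2,6,7]=1  [2,5,6,7]=2  [4,5,6,7]=1
  size 5 → [0,2,5,6,7]=3  [2,4,5,6,7]=3  [3,4,5,6,7]=1
  size 6 → [0,2,4,5,6,7]=6  [1,3,4,5,6,7]=1  [2,3,4,5,6,7]=4
  first=0(y) contributes 5
  first=1(a) contributes 10
|[w]| = 15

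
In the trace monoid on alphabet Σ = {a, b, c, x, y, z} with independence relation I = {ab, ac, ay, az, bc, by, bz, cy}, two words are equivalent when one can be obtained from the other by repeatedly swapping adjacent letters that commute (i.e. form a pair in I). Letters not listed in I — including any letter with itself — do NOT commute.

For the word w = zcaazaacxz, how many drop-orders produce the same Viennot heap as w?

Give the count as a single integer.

70

0(z) covers ∅
1(c) covers 0:z
2(a) covers ∅
3(a) covers 2:a
4(z) covers 1:c
5(a) covers 3:a
6(a) covers 5:a
7(c) covers 4:z
8(x) covers 6:a, 7:c
9(z) covers 8:x
floor of heap: 0:z, 2:a
completions by unplaced set U, small U first (add the entries for U minus each lowest piece of U):
  |U|=1: {9}:1
  |U|=2: {8,9}:1
  |U|=3: {6,8,9}:1  {7,8,9}:1
  |U|=4: {4,7,8,9}:1  {5,6,8,9}:1  {6,7,8,9}:2
  |U|=5: {1,4,7,8,9}:1  {3,5,6,8,9}:1  {4,6,7,8,9}:3  {5,6,7,8,9}:3
  |U|=6: {0,1,4,7,8,9}:1  {1,4,6,7,8,9}:4  {2,3,5,6,8,9}:1  {3,5,6,7,8,9}:4  {4,5,6,7,8,9}:6
  |U|=7: {0,1,4,6,7,8,9}:5  {1,4,5,6,7,8,9}:10  {2,3,5,6,7,8,9}:5  {3,4,5,6,7,8,9}:10
  |U|=8: {0,1,4,5,6,7,8,9}:15  {1,3,4,5,6,7,8,9}:20  {2,3,4,5,6,7,8,9}:15
  start at 0(z): 35
  start at 2(a): 35
sum over floor = 70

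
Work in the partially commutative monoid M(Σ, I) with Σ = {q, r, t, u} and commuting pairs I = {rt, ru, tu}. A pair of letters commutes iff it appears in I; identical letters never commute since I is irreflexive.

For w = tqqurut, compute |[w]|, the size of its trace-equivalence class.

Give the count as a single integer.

12

#0=t has no predecessor
#1=q depends on [0:t]
#2=q depends on [1:q]
#3=u depends on [2:q]
#4=r depends on [2:q]
#5=u depends on [3:u]
#6=t depends on [2:q]
sources: [0:t]
N(rest) = Σ N(rest − s) over sources s of rest; N(one piece) = 1:
  size 1 → [4]=1  [5]=1  [6]=1
  size 2 → [3,5]=1  [4,5]=2  [4,6]=2  [5,6]=2
  size 3 → [3,4,5]=3  [3,5,6]=3  [4,5,6]=6
  size 4 → [3,4,5,6]=12
  size 5 → [2,3,4,5,6]=12
  first=0(t) contributes 12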